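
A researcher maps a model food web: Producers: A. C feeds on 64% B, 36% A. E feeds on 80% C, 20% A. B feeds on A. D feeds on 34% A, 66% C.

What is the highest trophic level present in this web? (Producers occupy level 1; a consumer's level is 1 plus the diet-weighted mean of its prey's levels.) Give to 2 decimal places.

3.31

B: 1 + 1 = 2
C: 1 + (0.64×2 + 0.36×1) = 2.64
D: 1 + (0.34×1 + 0.66×2.64) = 3.0824
E: 1 + (0.8×2.64 + 0.2×1) = 3.312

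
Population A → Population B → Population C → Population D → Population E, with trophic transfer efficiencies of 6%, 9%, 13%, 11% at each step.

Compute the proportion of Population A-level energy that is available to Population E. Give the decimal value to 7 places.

0.0000772

Product of link efficiencies: 0.06 × 0.09 × 0.13 × 0.11 = 0.00007722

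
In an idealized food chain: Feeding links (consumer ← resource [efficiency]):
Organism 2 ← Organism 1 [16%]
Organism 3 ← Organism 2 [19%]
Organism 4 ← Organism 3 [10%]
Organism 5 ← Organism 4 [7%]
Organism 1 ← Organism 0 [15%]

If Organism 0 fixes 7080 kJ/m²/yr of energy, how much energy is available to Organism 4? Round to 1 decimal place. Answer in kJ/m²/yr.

3.2 kJ/m²/yr

Organism 1: 7080 × 0.15 = 1062 kJ/m²/yr
Organism 2: 1062 × 0.16 = 169.92 kJ/m²/yr
Organism 3: 169.92 × 0.19 = 32.2848 kJ/m²/yr
Organism 4: 32.2848 × 0.1 = 3.22848 kJ/m²/yr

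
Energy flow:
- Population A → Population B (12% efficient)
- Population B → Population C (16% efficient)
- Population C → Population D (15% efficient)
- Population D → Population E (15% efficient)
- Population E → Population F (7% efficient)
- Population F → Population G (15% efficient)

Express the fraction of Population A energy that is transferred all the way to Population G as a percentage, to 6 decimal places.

0.000454%

Product of link efficiencies: 0.12 × 0.16 × 0.15 × 0.15 × 0.07 × 0.15 = 0.000004536
As a percentage: 0.000004536 × 100 = 0.000454%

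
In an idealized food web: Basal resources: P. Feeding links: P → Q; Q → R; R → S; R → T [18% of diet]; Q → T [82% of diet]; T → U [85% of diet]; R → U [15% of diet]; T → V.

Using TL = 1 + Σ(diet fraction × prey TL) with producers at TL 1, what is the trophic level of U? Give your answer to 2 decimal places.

4.15

Q: 1 + 1 = 2
R: 1 + 2 = 3
S: 1 + 3 = 4
T: 1 + (0.18×3 + 0.82×2) = 3.18
U: 1 + (0.85×3.18 + 0.15×3) = 4.153
V: 1 + 3.18 = 4.18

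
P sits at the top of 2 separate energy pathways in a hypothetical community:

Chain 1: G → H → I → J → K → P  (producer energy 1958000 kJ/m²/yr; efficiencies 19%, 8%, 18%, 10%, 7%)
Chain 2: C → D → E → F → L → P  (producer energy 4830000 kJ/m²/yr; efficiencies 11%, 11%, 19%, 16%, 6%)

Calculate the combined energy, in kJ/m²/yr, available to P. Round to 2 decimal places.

144.10 kJ/m²/yr

Chain 1: 1958000 × 0.19 × 0.08 × 0.18 × 0.1 × 0.07 = 37.499616 kJ/m²/yr
Chain 2: 4830000 × 0.11 × 0.11 × 0.19 × 0.16 × 0.06 = 106.600032 kJ/m²/yr
Total at P: 37.499616 + 106.600032 = 144.099648 kJ/m²/yr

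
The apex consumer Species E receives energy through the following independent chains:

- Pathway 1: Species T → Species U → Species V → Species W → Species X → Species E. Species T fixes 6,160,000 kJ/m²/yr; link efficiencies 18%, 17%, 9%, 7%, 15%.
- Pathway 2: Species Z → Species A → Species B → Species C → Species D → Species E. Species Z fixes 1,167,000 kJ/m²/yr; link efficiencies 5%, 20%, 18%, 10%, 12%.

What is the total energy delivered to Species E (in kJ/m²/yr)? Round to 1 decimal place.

Pathway 1: 6160000 × 0.18 × 0.17 × 0.09 × 0.07 × 0.15 = 178.12872 kJ/m²/yr
Pathway 2: 1167000 × 0.05 × 0.2 × 0.18 × 0.1 × 0.12 = 25.2072 kJ/m²/yr
Total at Species E: 178.12872 + 25.2072 = 203.33592 kJ/m²/yr

203.3 kJ/m²/yr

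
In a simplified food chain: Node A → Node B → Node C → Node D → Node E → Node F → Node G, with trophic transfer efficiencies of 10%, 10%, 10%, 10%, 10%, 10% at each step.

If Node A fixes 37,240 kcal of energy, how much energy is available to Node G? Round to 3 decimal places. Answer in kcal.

Node B: 37240 × 0.1 = 3724 kcal
Node C: 3724 × 0.1 = 372.4 kcal
Node D: 372.4 × 0.1 = 37.24 kcal
Node E: 37.24 × 0.1 = 3.724 kcal
Node F: 3.724 × 0.1 = 0.3724 kcal
Node G: 0.3724 × 0.1 = 0.03724 kcal

0.037 kcal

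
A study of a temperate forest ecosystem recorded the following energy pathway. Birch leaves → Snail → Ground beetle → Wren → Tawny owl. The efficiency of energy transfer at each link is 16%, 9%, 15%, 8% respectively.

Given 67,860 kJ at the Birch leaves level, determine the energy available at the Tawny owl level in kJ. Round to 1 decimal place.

Snail: 67860 × 0.16 = 10857.6 kJ
Ground beetle: 10857.6 × 0.09 = 977.184 kJ
Wren: 977.184 × 0.15 = 146.5776 kJ
Tawny owl: 146.5776 × 0.08 = 11.726208 kJ

11.7 kJ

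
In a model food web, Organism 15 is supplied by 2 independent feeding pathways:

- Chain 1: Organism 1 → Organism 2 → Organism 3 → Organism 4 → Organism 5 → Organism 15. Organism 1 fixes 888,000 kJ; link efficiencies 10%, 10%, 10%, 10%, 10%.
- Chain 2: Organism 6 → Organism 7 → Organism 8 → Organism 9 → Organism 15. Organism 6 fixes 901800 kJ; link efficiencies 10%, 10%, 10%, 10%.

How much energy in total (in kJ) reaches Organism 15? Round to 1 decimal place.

Chain 1: 888000 × 0.1 × 0.1 × 0.1 × 0.1 × 0.1 = 8.88 kJ
Chain 2: 901800 × 0.1 × 0.1 × 0.1 × 0.1 = 90.18 kJ
Total at Organism 15: 8.88 + 90.18 = 99.06 kJ

99.1 kJ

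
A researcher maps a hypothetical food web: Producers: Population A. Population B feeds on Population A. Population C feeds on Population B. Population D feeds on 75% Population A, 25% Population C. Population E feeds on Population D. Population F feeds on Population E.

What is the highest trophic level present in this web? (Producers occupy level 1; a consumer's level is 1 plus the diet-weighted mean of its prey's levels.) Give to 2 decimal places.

Population B: 1 + 1 = 2
Population C: 1 + 2 = 3
Population D: 1 + (0.75×1 + 0.25×3) = 2.5
Population E: 1 + 2.5 = 3.5
Population F: 1 + 3.5 = 4.5

4.50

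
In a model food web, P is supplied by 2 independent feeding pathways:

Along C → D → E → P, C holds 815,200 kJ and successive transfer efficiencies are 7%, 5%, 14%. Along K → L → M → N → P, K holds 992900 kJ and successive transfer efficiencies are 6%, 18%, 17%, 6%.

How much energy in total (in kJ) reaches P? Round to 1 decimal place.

508.8 kJ

Via C: 815200 × 0.07 × 0.05 × 0.14 = 399.448 kJ
Via K: 992900 × 0.06 × 0.18 × 0.17 × 0.06 = 109.377864 kJ
Total at P: 399.448 + 109.377864 = 508.825864 kJ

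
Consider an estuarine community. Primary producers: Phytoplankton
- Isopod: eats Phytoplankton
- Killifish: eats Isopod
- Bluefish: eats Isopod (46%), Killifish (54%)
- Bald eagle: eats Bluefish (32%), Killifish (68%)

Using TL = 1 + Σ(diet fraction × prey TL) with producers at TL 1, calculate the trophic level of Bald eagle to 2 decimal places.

Isopod: 1 + 1 = 2
Killifish: 1 + 2 = 3
Bluefish: 1 + (0.46×2 + 0.54×3) = 3.54
Bald eagle: 1 + (0.32×3.54 + 0.68×3) = 4.1728

4.17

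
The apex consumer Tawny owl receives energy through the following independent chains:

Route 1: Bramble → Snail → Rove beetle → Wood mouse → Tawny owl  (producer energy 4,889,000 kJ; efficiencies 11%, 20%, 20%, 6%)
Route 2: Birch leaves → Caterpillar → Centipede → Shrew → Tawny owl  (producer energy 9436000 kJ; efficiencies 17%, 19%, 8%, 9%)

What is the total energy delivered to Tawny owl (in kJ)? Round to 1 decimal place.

Route 1: 4889000 × 0.11 × 0.2 × 0.2 × 0.06 = 1290.696 kJ
Route 2: 9436000 × 0.17 × 0.19 × 0.08 × 0.09 = 2194.43616 kJ
Total at Tawny owl: 1290.696 + 2194.43616 = 3485.13216 kJ

3485.1 kJ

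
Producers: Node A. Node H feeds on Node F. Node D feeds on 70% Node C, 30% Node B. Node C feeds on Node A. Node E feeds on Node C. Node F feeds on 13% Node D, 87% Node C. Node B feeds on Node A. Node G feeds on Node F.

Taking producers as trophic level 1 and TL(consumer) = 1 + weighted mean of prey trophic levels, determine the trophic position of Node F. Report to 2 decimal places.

Node B: 1 + 1 = 2
Node C: 1 + 1 = 2
Node D: 1 + (0.7×2 + 0.3×2) = 3
Node E: 1 + 2 = 3
Node F: 1 + (0.13×3 + 0.87×2) = 3.13
Node G: 1 + 3.13 = 4.13
Node H: 1 + 3.13 = 4.13

3.13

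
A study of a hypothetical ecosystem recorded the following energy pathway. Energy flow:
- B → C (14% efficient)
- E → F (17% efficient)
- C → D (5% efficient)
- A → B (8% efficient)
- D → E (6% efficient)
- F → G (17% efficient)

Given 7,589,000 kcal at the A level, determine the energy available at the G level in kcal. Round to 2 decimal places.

7.37 kcal

B: 7589000 × 0.08 = 607120 kcal
C: 607120 × 0.14 = 84996.8 kcal
D: 84996.8 × 0.05 = 4249.84 kcal
E: 4249.84 × 0.06 = 254.9904 kcal
F: 254.9904 × 0.17 = 43.348368 kcal
G: 43.348368 × 0.17 = 7.36922256 kcal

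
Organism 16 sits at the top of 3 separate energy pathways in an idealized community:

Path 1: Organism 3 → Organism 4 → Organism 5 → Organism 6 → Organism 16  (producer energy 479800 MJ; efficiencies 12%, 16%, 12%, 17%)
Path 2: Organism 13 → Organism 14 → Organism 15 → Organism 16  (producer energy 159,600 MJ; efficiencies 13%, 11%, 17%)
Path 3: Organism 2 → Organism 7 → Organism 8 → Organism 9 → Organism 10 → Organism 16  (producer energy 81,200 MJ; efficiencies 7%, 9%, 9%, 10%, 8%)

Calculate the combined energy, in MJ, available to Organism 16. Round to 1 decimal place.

576.3 MJ

Path 1: 479800 × 0.12 × 0.16 × 0.12 × 0.17 = 187.928064 MJ
Path 2: 159600 × 0.13 × 0.11 × 0.17 = 387.9876 MJ
Path 3: 81200 × 0.07 × 0.09 × 0.09 × 0.1 × 0.08 = 0.3683232 MJ
Total at Organism 16: 187.928064 + 387.9876 + 0.3683232 = 576.2839872 MJ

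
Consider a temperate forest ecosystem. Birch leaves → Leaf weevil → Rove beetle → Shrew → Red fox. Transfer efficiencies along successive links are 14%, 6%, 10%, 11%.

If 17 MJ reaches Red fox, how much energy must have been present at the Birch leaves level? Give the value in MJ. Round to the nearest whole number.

183983 MJ

Cumulative transfer efficiency: 0.14 × 0.06 × 0.1 × 0.11 = 0.0000924
Birch leaves energy = 17 / 0.0000924 = 183983 MJ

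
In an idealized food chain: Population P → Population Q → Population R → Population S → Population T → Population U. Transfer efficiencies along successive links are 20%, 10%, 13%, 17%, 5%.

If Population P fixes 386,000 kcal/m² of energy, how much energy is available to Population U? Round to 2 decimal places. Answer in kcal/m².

8.53 kcal/m²

Population Q: 386000 × 0.2 = 77200 kcal/m²
Population R: 77200 × 0.1 = 7720 kcal/m²
Population S: 7720 × 0.13 = 1003.6 kcal/m²
Population T: 1003.6 × 0.17 = 170.612 kcal/m²
Population U: 170.612 × 0.05 = 8.5306 kcal/m²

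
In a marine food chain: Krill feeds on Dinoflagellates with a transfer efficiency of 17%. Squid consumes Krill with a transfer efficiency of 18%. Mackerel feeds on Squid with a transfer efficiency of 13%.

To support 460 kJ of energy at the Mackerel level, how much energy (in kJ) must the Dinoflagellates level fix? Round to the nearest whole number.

Cumulative transfer efficiency: 0.17 × 0.18 × 0.13 = 0.003978
Dinoflagellates energy = 460 / 0.003978 = 115636 kJ

115636 kJ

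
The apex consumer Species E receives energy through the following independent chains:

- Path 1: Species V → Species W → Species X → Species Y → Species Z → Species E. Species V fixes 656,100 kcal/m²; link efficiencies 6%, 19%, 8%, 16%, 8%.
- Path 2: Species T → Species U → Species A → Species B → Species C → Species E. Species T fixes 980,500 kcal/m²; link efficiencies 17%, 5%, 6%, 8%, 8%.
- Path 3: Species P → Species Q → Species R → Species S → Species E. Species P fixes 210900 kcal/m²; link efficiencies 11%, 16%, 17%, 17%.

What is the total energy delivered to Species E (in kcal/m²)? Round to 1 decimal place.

118.1 kcal/m²

Path 1: 656100 × 0.06 × 0.19 × 0.08 × 0.16 × 0.08 = 7.65904896 kcal/m²
Path 2: 980500 × 0.17 × 0.05 × 0.06 × 0.08 × 0.08 = 3.200352 kcal/m²
Path 3: 210900 × 0.11 × 0.16 × 0.17 × 0.17 = 107.272176 kcal/m²
Total at Species E: 7.65904896 + 3.200352 + 107.272176 = 118.13157696 kcal/m²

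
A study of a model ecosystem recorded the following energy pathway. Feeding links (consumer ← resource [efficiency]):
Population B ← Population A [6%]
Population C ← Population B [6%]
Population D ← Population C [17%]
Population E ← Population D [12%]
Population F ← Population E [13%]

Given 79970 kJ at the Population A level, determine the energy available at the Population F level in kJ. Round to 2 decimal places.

0.76 kJ

Population B: 79970 × 0.06 = 4798.2 kJ
Population C: 4798.2 × 0.06 = 287.892 kJ
Population D: 287.892 × 0.17 = 48.94164 kJ
Population E: 48.94164 × 0.12 = 5.8729968 kJ
Population F: 5.8729968 × 0.13 = 0.763489584 kJ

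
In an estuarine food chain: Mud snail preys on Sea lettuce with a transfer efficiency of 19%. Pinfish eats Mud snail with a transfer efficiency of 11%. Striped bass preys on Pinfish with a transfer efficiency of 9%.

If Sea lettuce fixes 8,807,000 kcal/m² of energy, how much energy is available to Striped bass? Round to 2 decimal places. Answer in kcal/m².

16565.97 kcal/m²

Mud snail: 8807000 × 0.19 = 1673330 kcal/m²
Pinfish: 1673330 × 0.11 = 184066.3 kcal/m²
Striped bass: 184066.3 × 0.09 = 16565.967 kcal/m²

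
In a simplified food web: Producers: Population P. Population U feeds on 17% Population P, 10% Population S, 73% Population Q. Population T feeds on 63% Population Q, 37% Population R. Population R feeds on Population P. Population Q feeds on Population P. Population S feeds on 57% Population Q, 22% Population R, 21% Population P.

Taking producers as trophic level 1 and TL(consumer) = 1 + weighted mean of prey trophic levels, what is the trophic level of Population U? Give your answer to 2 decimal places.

2.91

Population Q: 1 + 1 = 2
Population R: 1 + 1 = 2
Population S: 1 + (0.57×2 + 0.22×2 + 0.21×1) = 2.79
Population T: 1 + (0.63×2 + 0.37×2) = 3
Population U: 1 + (0.17×1 + 0.1×2.79 + 0.73×2) = 2.909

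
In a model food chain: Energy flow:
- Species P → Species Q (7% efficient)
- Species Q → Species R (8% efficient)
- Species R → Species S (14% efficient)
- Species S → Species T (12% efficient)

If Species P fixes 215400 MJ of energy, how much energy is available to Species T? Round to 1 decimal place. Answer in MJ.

20.3 MJ

Species Q: 215400 × 0.07 = 15078 MJ
Species R: 15078 × 0.08 = 1206.24 MJ
Species S: 1206.24 × 0.14 = 168.8736 MJ
Species T: 168.8736 × 0.12 = 20.264832 MJ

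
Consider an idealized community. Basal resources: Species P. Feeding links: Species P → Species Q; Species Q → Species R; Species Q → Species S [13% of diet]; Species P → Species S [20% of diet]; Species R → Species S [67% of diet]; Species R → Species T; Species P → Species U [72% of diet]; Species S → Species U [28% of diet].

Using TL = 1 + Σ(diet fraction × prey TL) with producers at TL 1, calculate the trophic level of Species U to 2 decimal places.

Species Q: 1 + 1 = 2
Species R: 1 + 2 = 3
Species S: 1 + (0.13×2 + 0.2×1 + 0.67×3) = 3.47
Species T: 1 + 3 = 4
Species U: 1 + (0.72×1 + 0.28×3.47) = 2.6916

2.69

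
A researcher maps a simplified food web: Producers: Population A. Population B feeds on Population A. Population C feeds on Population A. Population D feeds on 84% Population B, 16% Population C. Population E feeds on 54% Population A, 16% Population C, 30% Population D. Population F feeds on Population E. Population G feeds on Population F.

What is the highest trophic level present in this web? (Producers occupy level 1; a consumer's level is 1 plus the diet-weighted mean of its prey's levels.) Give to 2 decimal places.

Population B: 1 + 1 = 2
Population C: 1 + 1 = 2
Population D: 1 + (0.84×2 + 0.16×2) = 3
Population E: 1 + (0.54×1 + 0.16×2 + 0.3×3) = 2.76
Population F: 1 + 2.76 = 3.76
Population G: 1 + 3.76 = 4.76

4.76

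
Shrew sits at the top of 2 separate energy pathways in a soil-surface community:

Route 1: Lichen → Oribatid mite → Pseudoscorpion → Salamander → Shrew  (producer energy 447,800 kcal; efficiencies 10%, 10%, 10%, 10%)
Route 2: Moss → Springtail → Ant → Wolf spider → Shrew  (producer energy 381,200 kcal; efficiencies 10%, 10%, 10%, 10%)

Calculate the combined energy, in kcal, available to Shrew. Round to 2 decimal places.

82.90 kcal

Route 1: 447800 × 0.1 × 0.1 × 0.1 × 0.1 = 44.78 kcal
Route 2: 381200 × 0.1 × 0.1 × 0.1 × 0.1 = 38.12 kcal
Total at Shrew: 44.78 + 38.12 = 82.9 kcal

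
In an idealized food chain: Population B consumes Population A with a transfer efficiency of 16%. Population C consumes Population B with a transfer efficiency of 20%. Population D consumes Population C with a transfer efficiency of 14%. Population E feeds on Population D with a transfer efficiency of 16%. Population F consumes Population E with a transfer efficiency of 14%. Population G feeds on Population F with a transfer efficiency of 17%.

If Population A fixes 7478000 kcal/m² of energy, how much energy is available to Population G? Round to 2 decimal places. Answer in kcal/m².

127.57 kcal/m²

Population B: 7478000 × 0.16 = 1196480 kcal/m²
Population C: 1196480 × 0.2 = 239296 kcal/m²
Population D: 239296 × 0.14 = 33501.44 kcal/m²
Population E: 33501.44 × 0.16 = 5360.2304 kcal/m²
Population F: 5360.2304 × 0.14 = 750.432256 kcal/m²
Population G: 750.432256 × 0.17 = 127.57348352 kcal/m²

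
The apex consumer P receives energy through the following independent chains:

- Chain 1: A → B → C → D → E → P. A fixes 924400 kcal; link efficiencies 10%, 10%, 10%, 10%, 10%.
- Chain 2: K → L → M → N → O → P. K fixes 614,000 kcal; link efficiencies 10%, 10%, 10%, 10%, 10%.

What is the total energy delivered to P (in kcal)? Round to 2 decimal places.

Chain 1: 924400 × 0.1 × 0.1 × 0.1 × 0.1 × 0.1 = 9.244 kcal
Chain 2: 614000 × 0.1 × 0.1 × 0.1 × 0.1 × 0.1 = 6.14 kcal
Total at P: 9.244 + 6.14 = 15.384 kcal

15.38 kcal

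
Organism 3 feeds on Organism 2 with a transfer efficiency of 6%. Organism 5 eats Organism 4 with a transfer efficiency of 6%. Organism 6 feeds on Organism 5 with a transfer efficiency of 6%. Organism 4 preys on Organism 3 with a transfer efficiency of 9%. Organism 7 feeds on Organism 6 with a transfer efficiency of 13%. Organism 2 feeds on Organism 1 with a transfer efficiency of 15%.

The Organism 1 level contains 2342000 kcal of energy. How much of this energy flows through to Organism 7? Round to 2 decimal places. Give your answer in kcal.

Organism 2: 2342000 × 0.15 = 351300 kcal
Organism 3: 351300 × 0.06 = 21078 kcal
Organism 4: 21078 × 0.09 = 1897.02 kcal
Organism 5: 1897.02 × 0.06 = 113.8212 kcal
Organism 6: 113.8212 × 0.06 = 6.829272 kcal
Organism 7: 6.829272 × 0.13 = 0.88780536 kcal

0.89 kcal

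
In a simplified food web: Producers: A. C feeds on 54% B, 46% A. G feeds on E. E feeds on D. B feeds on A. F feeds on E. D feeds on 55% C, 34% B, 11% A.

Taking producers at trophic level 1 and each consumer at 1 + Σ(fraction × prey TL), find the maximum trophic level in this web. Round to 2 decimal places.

B: 1 + 1 = 2
C: 1 + (0.54×2 + 0.46×1) = 2.54
D: 1 + (0.55×2.54 + 0.34×2 + 0.11×1) = 3.187
E: 1 + 3.187 = 4.187
F: 1 + 4.187 = 5.187
G: 1 + 4.187 = 5.187

5.19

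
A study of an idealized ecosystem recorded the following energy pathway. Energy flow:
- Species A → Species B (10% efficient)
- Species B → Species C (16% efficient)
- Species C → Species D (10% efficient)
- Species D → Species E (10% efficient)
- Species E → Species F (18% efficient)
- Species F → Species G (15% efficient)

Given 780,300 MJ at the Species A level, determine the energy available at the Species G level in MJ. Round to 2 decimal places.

3.37 MJ

Species B: 780300 × 0.1 = 78030 MJ
Species C: 78030 × 0.16 = 12484.8 MJ
Species D: 12484.8 × 0.1 = 1248.48 MJ
Species E: 1248.48 × 0.1 = 124.848 MJ
Species F: 124.848 × 0.18 = 22.47264 MJ
Species G: 22.47264 × 0.15 = 3.370896 MJ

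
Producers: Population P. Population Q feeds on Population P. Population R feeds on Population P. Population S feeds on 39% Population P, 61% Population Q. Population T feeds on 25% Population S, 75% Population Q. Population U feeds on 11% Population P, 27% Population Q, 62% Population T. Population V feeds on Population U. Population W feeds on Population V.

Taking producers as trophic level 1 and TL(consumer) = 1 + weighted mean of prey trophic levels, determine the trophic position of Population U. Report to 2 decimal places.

Population Q: 1 + 1 = 2
Population R: 1 + 1 = 2
Population S: 1 + (0.39×1 + 0.61×2) = 2.61
Population T: 1 + (0.25×2.61 + 0.75×2) = 3.1525
Population U: 1 + (0.11×1 + 0.27×2 + 0.62×3.1525) = 3.60455
Population V: 1 + 3.60455 = 4.60455
Population W: 1 + 4.60455 = 5.60455

3.60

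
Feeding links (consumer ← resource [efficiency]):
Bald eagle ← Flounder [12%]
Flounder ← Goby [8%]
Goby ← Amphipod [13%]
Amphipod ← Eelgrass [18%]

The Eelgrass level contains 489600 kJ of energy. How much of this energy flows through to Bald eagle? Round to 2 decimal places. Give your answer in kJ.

109.98 kJ

Amphipod: 489600 × 0.18 = 88128 kJ
Goby: 88128 × 0.13 = 11456.64 kJ
Flounder: 11456.64 × 0.08 = 916.5312 kJ
Bald eagle: 916.5312 × 0.12 = 109.983744 kJ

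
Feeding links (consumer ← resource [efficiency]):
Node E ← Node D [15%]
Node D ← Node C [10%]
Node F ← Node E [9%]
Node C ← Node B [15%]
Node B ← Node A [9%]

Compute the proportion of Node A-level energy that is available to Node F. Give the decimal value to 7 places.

Product of link efficiencies: 0.09 × 0.15 × 0.1 × 0.15 × 0.09 = 0.000018225

0.0000182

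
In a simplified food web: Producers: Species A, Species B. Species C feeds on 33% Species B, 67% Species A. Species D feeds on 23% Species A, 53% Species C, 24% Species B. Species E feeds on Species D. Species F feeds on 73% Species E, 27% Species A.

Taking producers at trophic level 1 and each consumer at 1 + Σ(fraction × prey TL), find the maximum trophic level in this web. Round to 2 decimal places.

3.85

Species C: 1 + (0.33×1 + 0.67×1) = 2
Species D: 1 + (0.23×1 + 0.53×2 + 0.24×1) = 2.53
Species E: 1 + 2.53 = 3.53
Species F: 1 + (0.73×3.53 + 0.27×1) = 3.8469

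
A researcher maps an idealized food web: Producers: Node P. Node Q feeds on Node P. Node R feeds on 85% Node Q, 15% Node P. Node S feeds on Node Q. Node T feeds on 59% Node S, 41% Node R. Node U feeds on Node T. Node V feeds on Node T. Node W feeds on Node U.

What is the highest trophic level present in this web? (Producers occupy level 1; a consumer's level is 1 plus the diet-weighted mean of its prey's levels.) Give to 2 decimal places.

Node Q: 1 + 1 = 2
Node R: 1 + (0.85×2 + 0.15×1) = 2.85
Node S: 1 + 2 = 3
Node T: 1 + (0.59×3 + 0.41×2.85) = 3.9385
Node U: 1 + 3.9385 = 4.9385
Node V: 1 + 3.9385 = 4.9385
Node W: 1 + 4.9385 = 5.9385

5.94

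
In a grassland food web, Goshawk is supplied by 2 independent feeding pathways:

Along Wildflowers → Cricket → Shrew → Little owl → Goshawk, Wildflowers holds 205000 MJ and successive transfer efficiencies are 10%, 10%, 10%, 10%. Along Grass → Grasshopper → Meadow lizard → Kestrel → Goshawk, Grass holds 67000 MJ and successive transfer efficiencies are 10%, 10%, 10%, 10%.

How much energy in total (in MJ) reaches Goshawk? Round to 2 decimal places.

27.20 MJ

Via Wildflowers: 205000 × 0.1 × 0.1 × 0.1 × 0.1 = 20.5 MJ
Via Grass: 67000 × 0.1 × 0.1 × 0.1 × 0.1 = 6.7 MJ
Total at Goshawk: 20.5 + 6.7 = 27.2 MJ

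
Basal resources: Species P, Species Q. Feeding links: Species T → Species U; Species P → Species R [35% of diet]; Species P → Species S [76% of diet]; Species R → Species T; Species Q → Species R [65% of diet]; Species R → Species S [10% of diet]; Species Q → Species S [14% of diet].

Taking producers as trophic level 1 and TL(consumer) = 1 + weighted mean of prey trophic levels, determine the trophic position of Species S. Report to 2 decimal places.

2.10

Species R: 1 + (0.65×1 + 0.35×1) = 2
Species S: 1 + (0.14×1 + 0.1×2 + 0.76×1) = 2.1
Species T: 1 + 2 = 3
Species U: 1 + 3 = 4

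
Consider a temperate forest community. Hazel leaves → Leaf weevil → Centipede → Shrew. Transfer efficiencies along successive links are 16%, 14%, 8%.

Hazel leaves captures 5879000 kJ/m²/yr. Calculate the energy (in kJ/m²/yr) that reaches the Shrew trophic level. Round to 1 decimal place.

Leaf weevil: 5879000 × 0.16 = 940640 kJ/m²/yr
Centipede: 940640 × 0.14 = 131689.6 kJ/m²/yr
Shrew: 131689.6 × 0.08 = 10535.168 kJ/m²/yr

10535.2 kJ/m²/yr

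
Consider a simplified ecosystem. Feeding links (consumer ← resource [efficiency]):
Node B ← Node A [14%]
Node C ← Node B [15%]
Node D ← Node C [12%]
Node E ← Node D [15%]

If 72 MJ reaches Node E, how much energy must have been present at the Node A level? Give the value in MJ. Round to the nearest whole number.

190476 MJ

Cumulative transfer efficiency: 0.14 × 0.15 × 0.12 × 0.15 = 0.000378
Node A energy = 72 / 0.000378 = 190476 MJ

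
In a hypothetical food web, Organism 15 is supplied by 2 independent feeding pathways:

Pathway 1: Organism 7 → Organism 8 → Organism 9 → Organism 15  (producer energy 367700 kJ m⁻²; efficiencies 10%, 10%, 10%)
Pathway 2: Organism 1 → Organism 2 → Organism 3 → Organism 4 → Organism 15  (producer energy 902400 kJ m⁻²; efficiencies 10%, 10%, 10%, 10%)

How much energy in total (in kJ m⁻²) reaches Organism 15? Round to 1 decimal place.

457.9 kJ m⁻²

Pathway 1: 367700 × 0.1 × 0.1 × 0.1 = 367.7 kJ m⁻²
Pathway 2: 902400 × 0.1 × 0.1 × 0.1 × 0.1 = 90.24 kJ m⁻²
Total at Organism 15: 367.7 + 90.24 = 457.94 kJ m⁻²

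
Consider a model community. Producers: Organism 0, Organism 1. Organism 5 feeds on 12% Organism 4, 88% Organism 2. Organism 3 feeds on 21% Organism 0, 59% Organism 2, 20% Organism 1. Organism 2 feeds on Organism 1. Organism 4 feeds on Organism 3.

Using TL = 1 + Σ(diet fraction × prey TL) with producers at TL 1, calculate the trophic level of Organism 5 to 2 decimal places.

3.19

Organism 2: 1 + 1 = 2
Organism 3: 1 + (0.21×1 + 0.59×2 + 0.2×1) = 2.59
Organism 4: 1 + 2.59 = 3.59
Organism 5: 1 + (0.12×3.59 + 0.88×2) = 3.1908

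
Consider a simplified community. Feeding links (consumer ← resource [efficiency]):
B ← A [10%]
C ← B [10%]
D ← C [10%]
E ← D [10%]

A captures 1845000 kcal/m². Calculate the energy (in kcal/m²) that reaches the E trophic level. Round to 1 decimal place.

184.5 kcal/m²

B: 1845000 × 0.1 = 184500 kcal/m²
C: 184500 × 0.1 = 18450 kcal/m²
D: 18450 × 0.1 = 1845 kcal/m²
E: 1845 × 0.1 = 184.5 kcal/m²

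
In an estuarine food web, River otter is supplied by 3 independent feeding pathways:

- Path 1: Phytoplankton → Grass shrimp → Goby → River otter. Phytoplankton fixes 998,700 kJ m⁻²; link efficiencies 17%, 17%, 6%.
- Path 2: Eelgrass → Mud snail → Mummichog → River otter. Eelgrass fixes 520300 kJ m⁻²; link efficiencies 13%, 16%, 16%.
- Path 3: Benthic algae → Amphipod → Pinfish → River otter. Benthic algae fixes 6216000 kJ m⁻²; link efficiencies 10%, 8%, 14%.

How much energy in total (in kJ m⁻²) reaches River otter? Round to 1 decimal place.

10425.2 kJ m⁻²

Path 1: 998700 × 0.17 × 0.17 × 0.06 = 1731.7458 kJ m⁻²
Path 2: 520300 × 0.13 × 0.16 × 0.16 = 1731.5584 kJ m⁻²
Path 3: 6216000 × 0.1 × 0.08 × 0.14 = 6961.92 kJ m⁻²
Total at River otter: 1731.7458 + 1731.5584 + 6961.92 = 10425.2242 kJ m⁻²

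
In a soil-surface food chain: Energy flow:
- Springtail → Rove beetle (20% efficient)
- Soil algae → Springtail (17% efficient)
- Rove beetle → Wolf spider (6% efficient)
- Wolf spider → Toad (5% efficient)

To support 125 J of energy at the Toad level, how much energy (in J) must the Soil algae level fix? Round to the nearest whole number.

Cumulative transfer efficiency: 0.17 × 0.2 × 0.06 × 0.05 = 0.000102
Soil algae energy = 125 / 0.000102 = 1225490 J

1225490 J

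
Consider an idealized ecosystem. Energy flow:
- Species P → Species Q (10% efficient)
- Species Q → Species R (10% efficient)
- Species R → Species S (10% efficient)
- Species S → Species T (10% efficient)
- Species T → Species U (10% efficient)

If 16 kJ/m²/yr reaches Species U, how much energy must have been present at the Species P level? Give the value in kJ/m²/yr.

Cumulative transfer efficiency: 0.1 × 0.1 × 0.1 × 0.1 × 0.1 = 0.00001
Species P energy = 16 / 0.00001 = 1600000 kJ/m²/yr

1600000 kJ/m²/yr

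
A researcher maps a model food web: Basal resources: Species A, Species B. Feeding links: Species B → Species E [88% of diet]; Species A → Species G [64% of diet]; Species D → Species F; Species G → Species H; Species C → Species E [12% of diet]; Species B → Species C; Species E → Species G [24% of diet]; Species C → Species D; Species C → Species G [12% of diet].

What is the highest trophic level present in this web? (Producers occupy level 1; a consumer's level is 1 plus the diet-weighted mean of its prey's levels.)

Species C: 1 + 1 = 2
Species D: 1 + 2 = 3
Species E: 1 + (0.88×1 + 0.12×2) = 2.12
Species F: 1 + 3 = 4
Species G: 1 + (0.24×2.12 + 0.12×2 + 0.64×1) = 2.3888
Species H: 1 + 2.3888 = 3.3888

4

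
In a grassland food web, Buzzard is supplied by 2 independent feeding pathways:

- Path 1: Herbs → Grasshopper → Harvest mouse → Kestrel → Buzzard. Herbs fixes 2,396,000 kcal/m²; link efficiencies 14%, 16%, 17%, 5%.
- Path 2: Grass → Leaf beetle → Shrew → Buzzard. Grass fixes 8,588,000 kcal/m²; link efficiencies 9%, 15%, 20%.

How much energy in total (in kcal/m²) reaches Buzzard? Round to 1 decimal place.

Path 1: 2396000 × 0.14 × 0.16 × 0.17 × 0.05 = 456.1984 kcal/m²
Path 2: 8588000 × 0.09 × 0.15 × 0.2 = 23187.6 kcal/m²
Total at Buzzard: 456.1984 + 23187.6 = 23643.7984 kcal/m²

23643.8 kcal/m²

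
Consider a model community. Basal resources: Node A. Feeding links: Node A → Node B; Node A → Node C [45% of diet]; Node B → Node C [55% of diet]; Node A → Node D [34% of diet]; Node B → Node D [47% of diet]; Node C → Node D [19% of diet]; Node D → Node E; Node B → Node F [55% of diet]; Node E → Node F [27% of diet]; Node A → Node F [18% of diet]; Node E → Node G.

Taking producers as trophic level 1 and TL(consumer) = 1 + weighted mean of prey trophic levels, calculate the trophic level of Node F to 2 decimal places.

3.30

Node B: 1 + 1 = 2
Node C: 1 + (0.45×1 + 0.55×2) = 2.55
Node D: 1 + (0.34×1 + 0.47×2 + 0.19×2.55) = 2.7645
Node E: 1 + 2.7645 = 3.7645
Node F: 1 + (0.55×2 + 0.27×3.7645 + 0.18×1) = 3.296415
Node G: 1 + 3.7645 = 4.7645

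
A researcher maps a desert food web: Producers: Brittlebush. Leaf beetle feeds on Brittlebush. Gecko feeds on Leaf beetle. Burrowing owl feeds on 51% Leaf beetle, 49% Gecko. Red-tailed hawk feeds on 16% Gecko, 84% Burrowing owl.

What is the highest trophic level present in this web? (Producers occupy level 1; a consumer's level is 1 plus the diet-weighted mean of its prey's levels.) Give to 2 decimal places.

Leaf beetle: 1 + 1 = 2
Gecko: 1 + 2 = 3
Burrowing owl: 1 + (0.51×2 + 0.49×3) = 3.49
Red-tailed hawk: 1 + (0.16×3 + 0.84×3.49) = 4.4116

4.41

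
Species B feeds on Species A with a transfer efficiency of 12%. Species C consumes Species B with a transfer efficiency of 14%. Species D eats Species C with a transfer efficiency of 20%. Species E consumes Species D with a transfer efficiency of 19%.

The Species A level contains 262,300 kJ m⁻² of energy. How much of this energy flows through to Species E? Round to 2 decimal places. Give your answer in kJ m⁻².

167.45 kJ m⁻²

Species B: 262300 × 0.12 = 31476 kJ m⁻²
Species C: 31476 × 0.14 = 4406.64 kJ m⁻²
Species D: 4406.64 × 0.2 = 881.328 kJ m⁻²
Species E: 881.328 × 0.19 = 167.45232 kJ m⁻²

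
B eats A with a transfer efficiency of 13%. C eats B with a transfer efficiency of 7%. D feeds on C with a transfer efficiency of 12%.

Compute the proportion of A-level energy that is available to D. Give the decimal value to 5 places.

Product of link efficiencies: 0.13 × 0.07 × 0.12 = 0.001092

0.00109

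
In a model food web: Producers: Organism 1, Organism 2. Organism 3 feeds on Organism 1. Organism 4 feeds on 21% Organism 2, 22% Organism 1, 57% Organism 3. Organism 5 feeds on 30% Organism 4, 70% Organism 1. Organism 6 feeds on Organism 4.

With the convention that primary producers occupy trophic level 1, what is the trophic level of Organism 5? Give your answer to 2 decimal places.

2.47

Organism 3: 1 + 1 = 2
Organism 4: 1 + (0.21×1 + 0.22×1 + 0.57×2) = 2.57
Organism 5: 1 + (0.3×2.57 + 0.7×1) = 2.471
Organism 6: 1 + 2.57 = 3.57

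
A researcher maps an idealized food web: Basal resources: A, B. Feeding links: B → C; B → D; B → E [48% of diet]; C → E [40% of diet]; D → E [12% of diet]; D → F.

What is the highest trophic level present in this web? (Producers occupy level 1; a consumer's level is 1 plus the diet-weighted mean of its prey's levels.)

C: 1 + 1 = 2
D: 1 + 1 = 2
E: 1 + (0.48×1 + 0.4×2 + 0.12×2) = 2.52
F: 1 + 2 = 3

3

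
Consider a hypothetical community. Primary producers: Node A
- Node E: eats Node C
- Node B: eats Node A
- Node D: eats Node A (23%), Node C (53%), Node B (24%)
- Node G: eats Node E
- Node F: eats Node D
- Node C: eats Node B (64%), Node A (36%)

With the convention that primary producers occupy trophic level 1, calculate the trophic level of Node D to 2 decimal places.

3.11

Node B: 1 + 1 = 2
Node C: 1 + (0.64×2 + 0.36×1) = 2.64
Node D: 1 + (0.23×1 + 0.53×2.64 + 0.24×2) = 3.1092
Node E: 1 + 2.64 = 3.64
Node F: 1 + 3.1092 = 4.1092
Node G: 1 + 3.64 = 4.64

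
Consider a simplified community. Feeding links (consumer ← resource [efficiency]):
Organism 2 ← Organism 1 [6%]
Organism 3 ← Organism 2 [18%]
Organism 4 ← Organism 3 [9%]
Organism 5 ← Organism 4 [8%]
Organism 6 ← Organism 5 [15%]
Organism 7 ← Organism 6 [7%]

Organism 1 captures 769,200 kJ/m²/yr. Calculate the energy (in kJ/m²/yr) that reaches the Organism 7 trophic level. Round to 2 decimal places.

Organism 2: 769200 × 0.06 = 46152 kJ/m²/yr
Organism 3: 46152 × 0.18 = 8307.36 kJ/m²/yr
Organism 4: 8307.36 × 0.09 = 747.6624 kJ/m²/yr
Organism 5: 747.6624 × 0.08 = 59.812992 kJ/m²/yr
Organism 6: 59.812992 × 0.15 = 8.9719488 kJ/m²/yr
Organism 7: 8.9719488 × 0.07 = 0.628036416 kJ/m²/yr

0.63 kJ/m²/yr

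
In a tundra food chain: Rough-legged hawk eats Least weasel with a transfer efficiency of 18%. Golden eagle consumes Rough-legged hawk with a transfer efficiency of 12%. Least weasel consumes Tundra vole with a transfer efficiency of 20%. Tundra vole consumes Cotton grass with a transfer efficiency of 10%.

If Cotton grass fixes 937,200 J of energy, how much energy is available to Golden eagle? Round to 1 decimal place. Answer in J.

404.9 J

Tundra vole: 937200 × 0.1 = 93720 J
Least weasel: 93720 × 0.2 = 18744 J
Rough-legged hawk: 18744 × 0.18 = 3373.92 J
Golden eagle: 3373.92 × 0.12 = 404.8704 J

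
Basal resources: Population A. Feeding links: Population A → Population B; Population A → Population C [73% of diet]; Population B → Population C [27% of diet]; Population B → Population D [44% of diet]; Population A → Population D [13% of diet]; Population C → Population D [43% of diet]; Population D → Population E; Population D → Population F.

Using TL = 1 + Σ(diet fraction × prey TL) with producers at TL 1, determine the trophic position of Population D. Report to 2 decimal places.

2.99

Population B: 1 + 1 = 2
Population C: 1 + (0.73×1 + 0.27×2) = 2.27
Population D: 1 + (0.44×2 + 0.13×1 + 0.43×2.27) = 2.9861
Population E: 1 + 2.9861 = 3.9861
Population F: 1 + 2.9861 = 3.9861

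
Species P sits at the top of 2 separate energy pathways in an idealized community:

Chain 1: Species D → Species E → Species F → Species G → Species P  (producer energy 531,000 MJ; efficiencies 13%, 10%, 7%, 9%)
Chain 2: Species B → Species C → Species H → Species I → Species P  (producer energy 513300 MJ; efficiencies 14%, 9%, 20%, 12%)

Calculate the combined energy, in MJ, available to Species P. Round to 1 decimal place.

198.7 MJ

Chain 1: 531000 × 0.13 × 0.1 × 0.07 × 0.09 = 43.4889 MJ
Chain 2: 513300 × 0.14 × 0.09 × 0.2 × 0.12 = 155.22192 MJ
Total at Species P: 43.4889 + 155.22192 = 198.71082 MJ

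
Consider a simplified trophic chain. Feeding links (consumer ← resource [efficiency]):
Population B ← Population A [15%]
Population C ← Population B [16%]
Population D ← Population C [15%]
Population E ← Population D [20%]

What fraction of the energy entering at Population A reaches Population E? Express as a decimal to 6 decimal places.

Product of link efficiencies: 0.15 × 0.16 × 0.15 × 0.2 = 0.00072

0.000720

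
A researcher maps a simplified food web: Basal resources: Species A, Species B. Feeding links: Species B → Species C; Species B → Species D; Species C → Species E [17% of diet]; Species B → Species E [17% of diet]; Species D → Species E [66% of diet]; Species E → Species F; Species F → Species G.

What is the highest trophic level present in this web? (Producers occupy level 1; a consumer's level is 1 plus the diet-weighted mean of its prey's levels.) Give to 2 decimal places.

Species C: 1 + 1 = 2
Species D: 1 + 1 = 2
Species E: 1 + (0.17×2 + 0.17×1 + 0.66×2) = 2.83
Species F: 1 + 2.83 = 3.83
Species G: 1 + 3.83 = 4.83

4.83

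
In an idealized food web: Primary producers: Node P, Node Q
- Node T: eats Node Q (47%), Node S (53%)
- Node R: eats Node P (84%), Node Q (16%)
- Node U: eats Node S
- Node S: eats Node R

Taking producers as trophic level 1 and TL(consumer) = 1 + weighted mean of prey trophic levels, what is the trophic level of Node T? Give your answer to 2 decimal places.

Node R: 1 + (0.84×1 + 0.16×1) = 2
Node S: 1 + 2 = 3
Node T: 1 + (0.47×1 + 0.53×3) = 3.06
Node U: 1 + 3 = 4

3.06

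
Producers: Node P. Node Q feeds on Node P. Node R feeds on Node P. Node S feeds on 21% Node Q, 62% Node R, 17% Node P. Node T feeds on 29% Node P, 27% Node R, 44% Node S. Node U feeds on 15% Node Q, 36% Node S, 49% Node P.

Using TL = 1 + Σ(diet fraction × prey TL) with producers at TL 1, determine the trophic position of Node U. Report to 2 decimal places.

2.81

Node Q: 1 + 1 = 2
Node R: 1 + 1 = 2
Node S: 1 + (0.21×2 + 0.62×2 + 0.17×1) = 2.83
Node T: 1 + (0.29×1 + 0.27×2 + 0.44×2.83) = 3.0752
Node U: 1 + (0.15×2 + 0.36×2.83 + 0.49×1) = 2.8088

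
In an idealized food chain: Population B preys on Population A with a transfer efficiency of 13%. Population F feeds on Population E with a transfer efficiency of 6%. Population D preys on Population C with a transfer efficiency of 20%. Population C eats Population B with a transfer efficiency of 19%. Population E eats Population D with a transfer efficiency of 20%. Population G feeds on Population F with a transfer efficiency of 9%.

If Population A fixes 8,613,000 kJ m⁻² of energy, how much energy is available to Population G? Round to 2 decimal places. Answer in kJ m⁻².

45.95 kJ m⁻²

Population B: 8613000 × 0.13 = 1119690 kJ m⁻²
Population C: 1119690 × 0.19 = 212741.1 kJ m⁻²
Population D: 212741.1 × 0.2 = 42548.22 kJ m⁻²
Population E: 42548.22 × 0.2 = 8509.644 kJ m⁻²
Population F: 8509.644 × 0.06 = 510.57864 kJ m⁻²
Population G: 510.57864 × 0.09 = 45.9520776 kJ m⁻²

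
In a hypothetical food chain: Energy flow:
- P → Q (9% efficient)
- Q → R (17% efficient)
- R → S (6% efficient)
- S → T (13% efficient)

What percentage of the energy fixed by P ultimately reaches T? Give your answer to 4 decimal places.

0.0119%

Product of link efficiencies: 0.09 × 0.17 × 0.06 × 0.13 = 0.00011934
As a percentage: 0.00011934 × 100 = 0.0119%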